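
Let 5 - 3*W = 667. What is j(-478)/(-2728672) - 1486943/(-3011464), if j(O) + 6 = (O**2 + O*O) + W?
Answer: 251429966911/770371640232 ≈ 0.32638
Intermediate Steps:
W = -662/3 (W = 5/3 - 1/3*667 = 5/3 - 667/3 = -662/3 ≈ -220.67)
j(O) = -680/3 + 2*O**2 (j(O) = -6 + ((O**2 + O*O) - 662/3) = -6 + ((O**2 + O**2) - 662/3) = -6 + (2*O**2 - 662/3) = -6 + (-662/3 + 2*O**2) = -680/3 + 2*O**2)
j(-478)/(-2728672) - 1486943/(-3011464) = (-680/3 + 2*(-478)**2)/(-2728672) - 1486943/(-3011464) = (-680/3 + 2*228484)*(-1/2728672) - 1486943*(-1/3011464) = (-680/3 + 456968)*(-1/2728672) + 1486943/3011464 = (1370224/3)*(-1/2728672) + 1486943/3011464 = -85639/511626 + 1486943/3011464 = 251429966911/770371640232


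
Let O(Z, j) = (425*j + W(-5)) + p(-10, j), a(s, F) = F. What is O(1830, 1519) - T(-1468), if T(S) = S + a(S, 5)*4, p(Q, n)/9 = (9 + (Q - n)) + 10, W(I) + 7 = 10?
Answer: 633436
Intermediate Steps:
W(I) = 3 (W(I) = -7 + 10 = 3)
p(Q, n) = 171 - 9*n + 9*Q (p(Q, n) = 9*((9 + (Q - n)) + 10) = 9*((9 + Q - n) + 10) = 9*(19 + Q - n) = 171 - 9*n + 9*Q)
T(S) = 20 + S (T(S) = S + 5*4 = S + 20 = 20 + S)
O(Z, j) = 84 + 416*j (O(Z, j) = (425*j + 3) + (171 - 9*j + 9*(-10)) = (3 + 425*j) + (171 - 9*j - 90) = (3 + 425*j) + (81 - 9*j) = 84 + 416*j)
O(1830, 1519) - T(-1468) = (84 + 416*1519) - (20 - 1468) = (84 + 631904) - 1*(-1448) = 631988 + 1448 = 633436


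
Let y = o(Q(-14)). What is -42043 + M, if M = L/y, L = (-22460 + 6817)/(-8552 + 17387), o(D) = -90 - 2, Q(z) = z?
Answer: -34173375617/812820 ≈ -42043.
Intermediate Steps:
o(D) = -92
y = -92
L = -15643/8835 ≈ -1.7706
M = 15643/812820 (M = -15643/8835/(-92) = -15643/8835*(-1/92) = 15643/812820 ≈ 0.019245)
-42043 + M = -42043 + 15643/812820 = -34173375617/812820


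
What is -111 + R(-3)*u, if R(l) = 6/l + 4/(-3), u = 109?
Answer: -1423/3 ≈ -474.33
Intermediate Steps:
R(l) = -4/3 + 6/l (R(l) = 6/l + 4*(-⅓) = 6/l - 4/3 = -4/3 + 6/l)
-111 + R(-3)*u = -111 + (-4/3 + 6/(-3))*109 = -111 + (-4/3 + 6*(-⅓))*109 = -111 + (-4/3 - 2)*109 = -111 - 10/3*109 = -111 - 1090/3 = -1423/3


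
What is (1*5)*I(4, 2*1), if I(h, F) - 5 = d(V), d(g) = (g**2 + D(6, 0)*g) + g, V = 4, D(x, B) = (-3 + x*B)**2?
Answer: 305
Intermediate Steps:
D(x, B) = (-3 + B*x)**2
d(g) = g**2 + 10*g (d(g) = (g**2 + (-3 + 0*6)**2*g) + g = (g**2 + (-3 + 0)**2*g) + g = (g**2 + (-3)**2*g) + g = (g**2 + 9*g) + g = g**2 + 10*g)
I(h, F) = 61 (I(h, F) = 5 + 4*(10 + 4) = 5 + 4*14 = 5 + 56 = 61)
(1*5)*I(4, 2*1) = (1*5)*61 = 5*61 = 305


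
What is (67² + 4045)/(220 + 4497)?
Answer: 8534/4717 ≈ 1.8092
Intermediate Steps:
(67² + 4045)/(220 + 4497) = (4489 + 4045)/4717 = 8534*(1/4717) = 8534/4717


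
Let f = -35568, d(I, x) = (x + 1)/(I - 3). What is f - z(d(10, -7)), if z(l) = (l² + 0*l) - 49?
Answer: -1740467/49 ≈ -35520.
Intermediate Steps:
d(I, x) = (1 + x)/(-3 + I)
z(l) = -49 + l² (z(l) = (l² + 0) - 49 = l² - 49 = -49 + l²)
f - z(d(10, -7)) = -35568 - (-49 + ((1 - 7)/(-3 + 10))²) = -35568 - (-49 + (-6/7)²) = -35568 - (-49 + 36/49) = -35568 - 1*(-2365/49) = -35568 + 2365/49 = -1740467/49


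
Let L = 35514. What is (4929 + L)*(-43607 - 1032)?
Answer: -1805335077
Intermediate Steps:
(4929 + L)*(-43607 - 1032) = (4929 + 35514)*(-43607 - 1032) = 40443*(-44639) = -1805335077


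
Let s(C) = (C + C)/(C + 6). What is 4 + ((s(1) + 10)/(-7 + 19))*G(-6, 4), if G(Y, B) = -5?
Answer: -2/7 ≈ -0.28571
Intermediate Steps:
s(C) = 2*C/(6 + C) (s(C) = (2*C)/(6 + C) = 2*C/(6 + C))
4 + ((s(1) + 10)/(-7 + 19))*G(-6, 4) = 4 + ((2*1/(6 + 1) + 10)/(-7 + 19))*(-5) = 4 + ((2*1/7 + 10)/12)*(-5) = 4 + ((2*1*(1/7) + 10)*(1/12))*(-5) = 4 + ((2/7 + 10)*(1/12))*(-5) = 4 + ((72/7)*(1/12))*(-5) = 4 + (6/7)*(-5) = 4 - 30/7 = -2/7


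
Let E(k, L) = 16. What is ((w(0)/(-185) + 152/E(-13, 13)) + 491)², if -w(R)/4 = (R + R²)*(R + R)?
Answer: 1002001/4 ≈ 2.5050e+5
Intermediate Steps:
w(R) = -8*R*(R + R²) (w(R) = -4*(R + R²)*(R + R) = -4*(R + R²)*2*R = -8*R*(R + R²))
((w(0)/(-185) + 152/E(-13, 13)) + 491)² = (((8*0²*(-1 - 1*0))/(-185) + 152/16) + 491)² = (((8*0*(-1 + 0))*(-1/185) + 152*(1/16)) + 491)² = (((8*0*(-1))*(-1/185) + 19/2) + 491)² = ((0*(-1/185) + 19/2) + 491)² = ((0 + 19/2) + 491)² = (19/2 + 491)² = (1001/2)² = 1002001/4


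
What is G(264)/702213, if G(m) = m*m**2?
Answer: 6133248/234071 ≈ 26.203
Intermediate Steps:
G(m) = m**3
G(264)/702213 = 264**3/702213 = 18399744*(1/702213) = 6133248/234071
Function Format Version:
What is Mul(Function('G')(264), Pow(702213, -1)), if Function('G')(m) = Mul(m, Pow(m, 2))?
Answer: Rational(6133248, 234071) ≈ 26.203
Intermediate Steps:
Function('G')(m) = Pow(m, 3)
Mul(Function('G')(264), Pow(702213, -1)) = Mul(Pow(264, 3), Pow(702213, -1)) = Mul(18399744, Rational(1, 702213)) = Rational(6133248, 234071)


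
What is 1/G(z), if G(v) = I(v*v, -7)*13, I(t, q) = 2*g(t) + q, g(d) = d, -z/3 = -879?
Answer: 1/180797903 ≈ 5.5310e-9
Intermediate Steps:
z = 2637 (z = -3*(-879) = 2637)
I(t, q) = q + 2*t (I(t, q) = 2*t + q = q + 2*t)
G(v) = -91 + 26*v² (G(v) = (-7 + 2*(v*v))*13 = (-7 + 2*v²)*13 = -91 + 26*v²)
1/G(z) = 1/(-91 + 26*2637²) = 1/(-91 + 26*6953769) = 1/(-91 + 180797994) = 1/180797903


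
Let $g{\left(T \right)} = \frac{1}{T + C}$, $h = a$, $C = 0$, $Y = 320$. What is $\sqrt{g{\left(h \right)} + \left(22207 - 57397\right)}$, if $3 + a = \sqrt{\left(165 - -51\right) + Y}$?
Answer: $\frac{\sqrt{105571 - 70380 \sqrt{134}}}{\sqrt{-3 + 2 \sqrt{134}}} \approx 187.59 i$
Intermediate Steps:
$a = -3 + 2 \sqrt{134}$ ($a = -3 + \sqrt{\left(165 - -51\right) + 320} = -3 + \sqrt{\left(165 + 51\right) + 320} = -3 + \sqrt{216 + 320} = -3 + \sqrt{536} = -3 + 2 \sqrt{134} \approx 20.152$)
$h = -3 + 2 \sqrt{134} \approx 20.152$
$g{\left(T \right)} = \frac{1}{T}$ ($g{\left(T \right)} = \frac{1}{T + 0} = \frac{1}{T}$)
$\sqrt{g{\left(h \right)} + \left(22207 - 57397\right)} = \sqrt{\frac{1}{-3 + 2 \sqrt{134}} + \left(22207 - 57397\right)} = \sqrt{\frac{1}{-3 + 2 \sqrt{134}} - 35190} = \sqrt{-35190 + \frac{1}{-3 + 2 \sqrt{134}}}$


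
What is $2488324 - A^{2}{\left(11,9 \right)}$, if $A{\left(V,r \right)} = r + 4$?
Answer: $2488155$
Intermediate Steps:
$A{\left(V,r \right)} = 4 + r$
$2488324 - A^{2}{\left(11,9 \right)} = 2488324 - \left(4 + 9\right)^{2} = 2488324 - 13^{2} = 2488324 - 169 = 2488155$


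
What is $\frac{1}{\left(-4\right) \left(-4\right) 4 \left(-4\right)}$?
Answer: $- \frac{1}{256} \approx -0.0039063$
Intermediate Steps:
$\frac{1}{\left(-4\right) \left(-4\right) 4 \left(-4\right)} = \frac{1}{16 \cdot 4 \left(-4\right)} = \frac{1}{64 \left(-4\right)} = \frac{1}{-256} = - \frac{1}{256}$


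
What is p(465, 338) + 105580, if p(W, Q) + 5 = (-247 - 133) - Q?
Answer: 104857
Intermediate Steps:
p(W, Q) = -385 - Q (p(W, Q) = -5 + ((-247 - 133) - Q) = -5 + (-380 - Q) = -385 - Q)
p(465, 338) + 105580 = (-385 - 1*338) + 105580 = (-385 - 338) + 105580 = -723 + 105580 = 104857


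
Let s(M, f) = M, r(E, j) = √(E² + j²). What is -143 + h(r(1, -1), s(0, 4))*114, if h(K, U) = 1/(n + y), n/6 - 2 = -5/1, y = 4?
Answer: -1058/7 ≈ -151.14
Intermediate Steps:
n = -18 (n = 12 + 6*(-5/1) = 12 + 6*(-5*1) = 12 + 6*(-5) = 12 - 30 = -18)
h(K, U) = -1/14 (h(K, U) = 1/(-18 + 4) = 1/(-14) = -1/14)
-143 + h(r(1, -1), s(0, 4))*114 = -143 - 1/14*114 = -143 - 57/7 = -1058/7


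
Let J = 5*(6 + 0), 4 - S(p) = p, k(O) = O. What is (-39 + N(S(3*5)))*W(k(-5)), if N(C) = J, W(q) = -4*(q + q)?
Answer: -360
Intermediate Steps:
S(p) = 4 - p
W(q) = -8*q
J = 30 (J = 5*6 = 30)
N(C) = 30
(-39 + N(S(3*5)))*W(k(-5)) = (-39 + 30)*(-8*(-5)) = -9*40 = -360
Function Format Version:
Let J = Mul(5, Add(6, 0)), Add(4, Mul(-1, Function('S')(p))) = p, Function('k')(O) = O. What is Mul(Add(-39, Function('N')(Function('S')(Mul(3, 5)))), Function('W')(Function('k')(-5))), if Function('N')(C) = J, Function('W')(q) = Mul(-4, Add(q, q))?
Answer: -360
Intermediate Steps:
Function('S')(p) = Add(4, Mul(-1, p))
Function('W')(q) = Mul(-8, q) (Function('W')(q) = Mul(-4, Mul(2, q)) = Mul(-8, q))
J = 30 (J = Mul(5, 6) = 30)
Function('N')(C) = 30
Mul(Add(-39, Function('N')(Function('S')(Mul(3, 5)))), Function('W')(Function('k')(-5))) = Mul(Add(-39, 30), Mul(-8, -5)) = Mul(-9, 40) = -360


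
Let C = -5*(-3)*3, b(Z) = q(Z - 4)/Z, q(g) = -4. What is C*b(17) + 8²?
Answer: 908/17 ≈ 53.412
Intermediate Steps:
b(Z) = -4/Z
C = 45 (C = 15*3 = 45)
C*b(17) + 8² = 45*(-4/17) + 8² = 45*(-4*1/17) + 64 = 45*(-4/17) + 64 = -180/17 + 64 = 908/17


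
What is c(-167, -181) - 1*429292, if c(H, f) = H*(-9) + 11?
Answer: -427778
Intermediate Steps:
c(H, f) = 11 - 9*H (c(H, f) = -9*H + 11 = 11 - 9*H)
c(-167, -181) - 1*429292 = (11 - 9*(-167)) - 1*429292 = (11 + 1503) - 429292 = 1514 - 429292 = -427778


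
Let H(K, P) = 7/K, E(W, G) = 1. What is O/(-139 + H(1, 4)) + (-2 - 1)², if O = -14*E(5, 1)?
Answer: 601/66 ≈ 9.1061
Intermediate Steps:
O = -14 (O = -14*1 = -14)
O/(-139 + H(1, 4)) + (-2 - 1)² = -14/(-139 + 7/1) + (-2 - 1)² = -14/(-139 + 7*1) + (-3)² = -14/(-139 + 7) + 9 = -14/(-132) + 9 = -1/132*(-14) + 9 = 7/66 + 9 = 601/66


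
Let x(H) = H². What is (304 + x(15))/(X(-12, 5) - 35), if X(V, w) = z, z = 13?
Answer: -529/22 ≈ -24.045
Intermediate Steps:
X(V, w) = 13
(304 + x(15))/(X(-12, 5) - 35) = (304 + 15²)/(13 - 35) = (304 + 225)/(-22) = 529*(-1/22) = -529/22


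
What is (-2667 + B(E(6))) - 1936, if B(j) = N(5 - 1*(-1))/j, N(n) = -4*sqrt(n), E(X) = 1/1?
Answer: -4603 - 4*sqrt(6) ≈ -4612.8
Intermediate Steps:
E(X) = 1
B(j) = -4*sqrt(6)/j (B(j) = (-4*sqrt(5 - 1*(-1)))/j = (-4*sqrt(5 + 1))/j = (-4*sqrt(6))/j = -4*sqrt(6)/j)
(-2667 + B(E(6))) - 1936 = (-2667 - 4*sqrt(6)/1) - 1936 = (-2667 - 4*sqrt(6)*1) - 1936 = (-2667 - 4*sqrt(6)) - 1936 = -4603 - 4*sqrt(6)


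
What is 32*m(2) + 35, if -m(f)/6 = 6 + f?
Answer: -1501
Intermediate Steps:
m(f) = -36 - 6*f (m(f) = -6*(6 + f) = -36 - 6*f)
32*m(2) + 35 = 32*(-36 - 6*2) + 35 = 32*(-36 - 12) + 35 = 32*(-48) + 35 = -1536 + 35 = -1501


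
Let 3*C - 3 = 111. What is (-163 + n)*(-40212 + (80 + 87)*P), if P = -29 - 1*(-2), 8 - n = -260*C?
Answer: -434911725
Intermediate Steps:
C = 38 (C = 1 + (⅓)*111 = 1 + 37 = 38)
n = 9888 (n = 8 - (-260)*38 = 8 - 1*(-9880) = 8 + 9880 = 9888)
P = -27 (P = -29 + 2 = -27)
(-163 + n)*(-40212 + (80 + 87)*P) = (-163 + 9888)*(-40212 + (80 + 87)*(-27)) = 9725*(-40212 + 167*(-27)) = 9725*(-40212 - 4509) = 9725*(-44721) = -434911725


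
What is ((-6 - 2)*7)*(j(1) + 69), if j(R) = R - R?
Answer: -3864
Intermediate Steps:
j(R) = 0
((-6 - 2)*7)*(j(1) + 69) = ((-6 - 2)*7)*(0 + 69) = -8*7*69 = -56*69 = -3864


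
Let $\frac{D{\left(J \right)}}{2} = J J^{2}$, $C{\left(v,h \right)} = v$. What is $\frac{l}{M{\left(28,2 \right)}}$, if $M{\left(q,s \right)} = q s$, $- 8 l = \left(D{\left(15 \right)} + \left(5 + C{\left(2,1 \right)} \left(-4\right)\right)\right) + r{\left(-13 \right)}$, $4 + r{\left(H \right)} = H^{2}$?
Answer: $- \frac{108}{7} \approx -15.429$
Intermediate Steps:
$r{\left(H \right)} = -4 + H^{2}$
$D{\left(J \right)} = 2 J^{3}$ ($D{\left(J \right)} = 2 J J^{2} = 2 J^{3}$)
$l = -864$ ($l = - \frac{\left(2 \cdot 15^{3} + \left(5 + 2 \left(-4\right)\right)\right) - \left(4 - \left(-13\right)^{2}\right)}{8} = - \frac{\left(2 \cdot 3375 + \left(5 - 8\right)\right) + \left(-4 + 169\right)}{8} = - \frac{\left(6750 - 3\right) + 165}{8} = - \frac{6747 + 165}{8} = \left(- \frac{1}{8}\right) 6912 = -864$)
$\frac{l}{M{\left(28,2 \right)}} = - \frac{864}{28 \cdot 2} = - \frac{864}{56} = \left(-864\right) \frac{1}{56} = - \frac{108}{7}$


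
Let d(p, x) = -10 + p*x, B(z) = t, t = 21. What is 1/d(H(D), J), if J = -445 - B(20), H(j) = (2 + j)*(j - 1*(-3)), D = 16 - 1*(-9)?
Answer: -1/352306 ≈ -2.8384e-6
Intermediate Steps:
B(z) = 21
D = 25 (D = 16 + 9 = 25)
H(j) = (2 + j)*(3 + j) (H(j) = (2 + j)*(j + 3) = (2 + j)*(3 + j))
J = -466 (J = -445 - 1*21 = -445 - 21 = -466)
1/d(H(D), J) = 1/(-10 + (6 + 25² + 5*25)*(-466)) = 1/(-10 + (6 + 625 + 125)*(-466)) = 1/(-10 + 756*(-466)) = 1/(-10 - 352296) = 1/(-352306) = -1/352306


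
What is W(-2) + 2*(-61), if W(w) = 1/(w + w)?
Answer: -489/4 ≈ -122.25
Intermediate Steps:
W(w) = 1/(2*w)
W(-2) + 2*(-61) = (½)/(-2) + 2*(-61) = (½)*(-½) - 122 = -¼ - 122 = -489/4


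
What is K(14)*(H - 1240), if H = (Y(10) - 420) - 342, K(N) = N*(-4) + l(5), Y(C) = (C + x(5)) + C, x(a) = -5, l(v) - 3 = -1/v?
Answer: 528542/5 ≈ 1.0571e+5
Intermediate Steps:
l(v) = 3 - 1/v
Y(C) = -5 + 2*C (Y(C) = (C - 5) + C = (-5 + C) + C = -5 + 2*C)
K(N) = 14/5 - 4*N (K(N) = N*(-4) + (3 - 1/5) = -4*N + (3 - 1*1/5) = -4*N + (3 - 1/5) = -4*N + 14/5 = 14/5 - 4*N)
H = -747 (H = ((-5 + 2*10) - 420) - 342 = ((-5 + 20) - 420) - 342 = (15 - 420) - 342 = -405 - 342 = -747)
K(14)*(H - 1240) = (14/5 - 4*14)*(-747 - 1240) = (14/5 - 56)*(-1987) = -266/5*(-1987) = 528542/5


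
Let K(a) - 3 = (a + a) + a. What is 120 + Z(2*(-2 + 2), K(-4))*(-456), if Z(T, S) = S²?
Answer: -36816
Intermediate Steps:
K(a) = 3 + 3*a (K(a) = 3 + ((a + a) + a) = 3 + (2*a + a) = 3 + 3*a)
120 + Z(2*(-2 + 2), K(-4))*(-456) = 120 + (3 + 3*(-4))²*(-456) = 120 + (3 - 12)²*(-456) = 120 + (-9)²*(-456) = 120 + 81*(-456) = 120 - 36936 = -36816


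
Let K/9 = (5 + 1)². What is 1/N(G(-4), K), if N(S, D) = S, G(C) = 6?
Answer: ⅙ ≈ 0.16667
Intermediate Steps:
K = 324 (K = 9*(5 + 1)² = 9*6² = 9*36 = 324)
1/N(G(-4), K) = 1/6 = ⅙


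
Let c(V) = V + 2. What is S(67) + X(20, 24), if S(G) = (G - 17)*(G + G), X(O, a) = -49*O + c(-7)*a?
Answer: 5600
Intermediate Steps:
c(V) = 2 + V
X(O, a) = -49*O - 5*a (X(O, a) = -49*O + (2 - 7)*a = -49*O - 5*a)
S(G) = 2*G*(-17 + G) (S(G) = (-17 + G)*(2*G) = 2*G*(-17 + G))
S(67) + X(20, 24) = 2*67*(-17 + 67) + (-49*20 - 5*24) = 2*67*50 + (-980 - 120) = 6700 - 1100 = 5600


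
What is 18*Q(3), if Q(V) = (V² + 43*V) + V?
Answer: 2538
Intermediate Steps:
Q(V) = V² + 44*V
18*Q(3) = 18*(3*(44 + 3)) = 18*(3*47) = 18*141 = 2538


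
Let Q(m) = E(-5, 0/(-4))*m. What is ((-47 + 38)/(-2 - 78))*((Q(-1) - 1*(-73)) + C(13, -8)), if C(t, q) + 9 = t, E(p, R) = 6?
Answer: 639/80 ≈ 7.9875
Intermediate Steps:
C(t, q) = -9 + t
Q(m) = 6*m
((-47 + 38)/(-2 - 78))*((Q(-1) - 1*(-73)) + C(13, -8)) = ((-47 + 38)/(-2 - 78))*((6*(-1) - 1*(-73)) + (-9 + 13)) = (-9/(-80))*((-6 + 73) + 4) = (-9*(-1/80))*(67 + 4) = (9/80)*71 = 639/80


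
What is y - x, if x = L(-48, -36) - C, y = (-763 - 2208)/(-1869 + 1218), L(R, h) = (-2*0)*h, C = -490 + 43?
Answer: -288026/651 ≈ -442.44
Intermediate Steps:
C = -447
L(R, h) = 0 (L(R, h) = 0*h = 0)
y = 2971/651 (y = -2971/(-651) = -2971*(-1/651) = 2971/651 ≈ 4.5638)
x = 447 (x = 0 - 1*(-447) = 0 + 447 = 447)
y - x = 2971/651 - 1*447 = 2971/651 - 447 = -288026/651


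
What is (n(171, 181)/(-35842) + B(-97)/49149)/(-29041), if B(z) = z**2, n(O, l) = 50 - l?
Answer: -343675897/51158580818778 ≈ -6.7179e-6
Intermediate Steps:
(n(171, 181)/(-35842) + B(-97)/49149)/(-29041) = ((50 - 1*181)/(-35842) + (-97)**2/49149)/(-29041) = ((50 - 181)*(-1/35842) + 9409*(1/49149))*(-1/29041) = (-131*(-1/35842) + 9409/49149)*(-1/29041) = (131/35842 + 9409/49149)*(-1/29041) = (343675897/1761598458)*(-1/29041) = -343675897/51158580818778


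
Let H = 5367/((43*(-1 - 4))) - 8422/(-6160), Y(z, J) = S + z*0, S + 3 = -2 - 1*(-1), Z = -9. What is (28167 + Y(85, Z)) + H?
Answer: 3726782721/132440 ≈ 28139.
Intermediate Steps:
S = -4 (S = -3 + (-2 - 1*(-1)) = -3 + (-2 + 1) = -3 - 1 = -4)
Y(z, J) = -4 (Y(z, J) = -4 + z*0 = -4 + 0 = -4)
H = -3124999/132440 (H = 5367/((43*(-5))) - 8422*(-1/6160) = 5367/(-215) + 4211/3080 = 5367*(-1/215) + 4211/3080 = -5367/215 + 4211/3080 = -3124999/132440 ≈ -23.596)
(28167 + Y(85, Z)) + H = (28167 - 4) - 3124999/132440 = 28163 - 3124999/132440 = 3726782721/132440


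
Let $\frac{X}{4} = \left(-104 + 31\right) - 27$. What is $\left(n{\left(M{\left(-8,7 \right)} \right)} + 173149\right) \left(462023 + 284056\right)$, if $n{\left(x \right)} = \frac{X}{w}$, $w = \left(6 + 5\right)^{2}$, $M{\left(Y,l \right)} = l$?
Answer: $\frac{15630824333691}{121} \approx 1.2918 \cdot 10^{11}$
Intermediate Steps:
$X = -400$ ($X = 4 \left(\left(-104 + 31\right) - 27\right) = 4 \left(-73 - 27\right) = 4 \left(-100\right) = -400$)
$w = 121$ ($w = 11^{2} = 121$)
$n{\left(x \right)} = - \frac{400}{121}$
$\left(n{\left(M{\left(-8,7 \right)} \right)} + 173149\right) \left(462023 + 284056\right) = \left(- \frac{400}{121} + 173149\right) \left(462023 + 284056\right) = \frac{20950629}{121} \cdot 746079 = \frac{15630824333691}{121}$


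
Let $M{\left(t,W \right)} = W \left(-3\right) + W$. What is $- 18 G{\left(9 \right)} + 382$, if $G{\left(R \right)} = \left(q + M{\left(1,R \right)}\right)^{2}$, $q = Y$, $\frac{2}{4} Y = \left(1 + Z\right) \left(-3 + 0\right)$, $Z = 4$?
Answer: $-41090$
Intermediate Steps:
$Y = -30$ ($Y = 2 \left(1 + 4\right) \left(-3 + 0\right) = 2 \cdot 5 \left(-3\right) = 2 \left(-15\right) = -30$)
$q = -30$
$M{\left(t,W \right)} = - 2 W$ ($M{\left(t,W \right)} = - 3 W + W = - 2 W$)
$G{\left(R \right)} = \left(-30 - 2 R\right)^{2}$
$- 18 G{\left(9 \right)} + 382 = - 18 \cdot 4 \left(15 + 9\right)^{2} + 382 = - 18 \cdot 4 \cdot 24^{2} + 382 = - 18 \cdot 4 \cdot 576 + 382 = \left(-18\right) 2304 + 382 = -41472 + 382 = -41090$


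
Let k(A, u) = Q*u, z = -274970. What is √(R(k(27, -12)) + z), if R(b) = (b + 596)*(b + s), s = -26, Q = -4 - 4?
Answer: 3*I*√25170 ≈ 475.95*I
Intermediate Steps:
Q = -8
k(A, u) = -8*u
R(b) = (-26 + b)*(596 + b) (R(b) = (b + 596)*(b - 26) = (596 + b)*(-26 + b) = (-26 + b)*(596 + b))
√(R(k(27, -12)) + z) = √((-15496 + (-8*(-12))² + 570*(-8*(-12))) - 274970) = √((-15496 + 96² + 570*96) - 274970) = √((-15496 + 9216 + 54720) - 274970) = √(48440 - 274970) = √(-226530) = 3*I*√25170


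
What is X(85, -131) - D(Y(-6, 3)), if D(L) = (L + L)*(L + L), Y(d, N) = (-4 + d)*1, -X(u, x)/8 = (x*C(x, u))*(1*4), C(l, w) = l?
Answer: -549552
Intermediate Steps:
X(u, x) = -32*x**2 (X(u, x) = -8*x*x*1*4 = -8*x**2*4 = -32*x**2)
Y(d, N) = -4 + d
D(L) = 4*L**2 (D(L) = (2*L)*(2*L) = 4*L**2)
X(85, -131) - D(Y(-6, 3)) = -32*(-131)**2 - 4*(-4 - 6)**2 = -32*17161 - 4*(-10)**2 = -549152 - 4*100 = -549152 - 1*400 = -549152 - 400 = -549552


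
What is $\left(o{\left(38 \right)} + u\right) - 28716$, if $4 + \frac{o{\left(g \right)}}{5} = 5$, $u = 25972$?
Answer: $-2739$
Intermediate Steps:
$o{\left(g \right)} = 5$ ($o{\left(g \right)} = -20 + 5 \cdot 5 = -20 + 25 = 5$)
$\left(o{\left(38 \right)} + u\right) - 28716 = \left(5 + 25972\right) - 28716 = 25977 - 28716 = -2739$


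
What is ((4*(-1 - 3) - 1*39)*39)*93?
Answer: -199485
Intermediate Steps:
((4*(-1 - 3) - 1*39)*39)*93 = ((4*(-4) - 39)*39)*93 = ((-16 - 39)*39)*93 = -55*39*93 = -2145*93 = -199485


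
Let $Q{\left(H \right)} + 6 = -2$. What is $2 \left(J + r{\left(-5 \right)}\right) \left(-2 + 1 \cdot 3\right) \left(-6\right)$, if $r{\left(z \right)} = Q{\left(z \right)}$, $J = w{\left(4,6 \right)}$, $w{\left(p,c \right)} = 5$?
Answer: $36$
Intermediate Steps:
$Q{\left(H \right)} = -8$ ($Q{\left(H \right)} = -6 - 2 = -8$)
$J = 5$
$r{\left(z \right)} = -8$
$2 \left(J + r{\left(-5 \right)}\right) \left(-2 + 1 \cdot 3\right) \left(-6\right) = 2 \left(5 - 8\right) \left(-2 + 1 \cdot 3\right) \left(-6\right) = 2 \left(-3\right) \left(-2 + 3\right) \left(-6\right) = \left(-6\right) 1 \left(-6\right) = \left(-6\right) \left(-6\right) = 36$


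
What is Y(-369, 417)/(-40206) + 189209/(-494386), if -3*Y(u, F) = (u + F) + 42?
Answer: -1265417579/3312880586 ≈ -0.38197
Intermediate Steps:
Y(u, F) = -14 - F/3 - u/3 (Y(u, F) = -((u + F) + 42)/3 = -((F + u) + 42)/3 = -(42 + F + u)/3 = -14 - F/3 - u/3)
Y(-369, 417)/(-40206) + 189209/(-494386) = (-14 - ⅓*417 - ⅓*(-369))/(-40206) + 189209/(-494386) = (-14 - 139 + 123)*(-1/40206) + 189209*(-1/494386) = -30*(-1/40206) - 189209/494386 = 5/6701 - 189209/494386 = -1265417579/3312880586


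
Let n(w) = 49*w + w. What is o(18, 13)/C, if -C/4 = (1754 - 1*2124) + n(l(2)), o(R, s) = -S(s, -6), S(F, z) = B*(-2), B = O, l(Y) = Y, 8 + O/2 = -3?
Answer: -11/270 ≈ -0.040741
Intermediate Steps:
O = -22 (O = -16 + 2*(-3) = -16 - 6 = -22)
B = -22
n(w) = 50*w
S(F, z) = 44 (S(F, z) = -22*(-2) = 44)
o(R, s) = -44 (o(R, s) = -1*44 = -44)
C = 1080 (C = -4*((1754 - 1*2124) + 50*2) = -4*((1754 - 2124) + 100) = -4*(-370 + 100) = -4*(-270) = 1080)
o(18, 13)/C = -44/1080 = -44*1/1080 = -11/270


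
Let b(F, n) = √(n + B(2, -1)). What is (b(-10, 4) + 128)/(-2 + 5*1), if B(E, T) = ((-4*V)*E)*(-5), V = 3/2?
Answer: 136/3 ≈ 45.333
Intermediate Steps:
V = 3/2 (V = 3*(½) = 3/2 ≈ 1.5000)
B(E, T) = 30*E (B(E, T) = ((-4*3/2)*E)*(-5) = -6*E*(-5) = 30*E)
b(F, n) = √(60 + n) (b(F, n) = √(n + 30*2) = √(n + 60) = √(60 + n))
(b(-10, 4) + 128)/(-2 + 5*1) = (√(60 + 4) + 128)/(-2 + 5*1) = (√64 + 128)/(-2 + 5) = (8 + 128)/3 = 136*(⅓) = 136/3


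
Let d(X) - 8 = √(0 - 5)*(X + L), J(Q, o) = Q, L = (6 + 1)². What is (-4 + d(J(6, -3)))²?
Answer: -15109 + 440*I*√5 ≈ -15109.0 + 983.87*I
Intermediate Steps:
L = 49 (L = 7² = 49)
d(X) = 8 + I*√5*(49 + X) (d(X) = 8 + √(0 - 5)*(X + 49) = 8 + √(-5)*(49 + X) = 8 + (I*√5)*(49 + X) = 8 + I*√5*(49 + X))
(-4 + d(J(6, -3)))² = (-4 + (8 + 49*I*√5 + I*6*√5))² = (-4 + (8 + 49*I*√5 + 6*I*√5))² = (-4 + (8 + 55*I*√5))² = (4 + 55*I*√5)²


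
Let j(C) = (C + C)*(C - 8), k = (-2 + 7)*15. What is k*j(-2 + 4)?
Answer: -1800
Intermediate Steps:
k = 75 (k = 5*15 = 75)
j(C) = 2*C*(-8 + C) (j(C) = (2*C)*(-8 + C) = 2*C*(-8 + C))
k*j(-2 + 4) = 75*(2*(-2 + 4)*(-8 + (-2 + 4))) = 75*(2*2*(-8 + 2)) = 75*(2*2*(-6)) = 75*(-24) = -1800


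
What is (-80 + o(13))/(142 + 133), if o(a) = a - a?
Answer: -16/55 ≈ -0.29091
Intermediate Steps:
o(a) = 0
(-80 + o(13))/(142 + 133) = (-80 + 0)/(142 + 133) = -80/275 = -80*1/275 = -16/55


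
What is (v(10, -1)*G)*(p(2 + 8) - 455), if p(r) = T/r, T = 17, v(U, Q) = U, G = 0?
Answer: 0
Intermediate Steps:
p(r) = 17/r
(v(10, -1)*G)*(p(2 + 8) - 455) = (10*0)*(17/(2 + 8) - 455) = 0*(17/10 - 455) = 0*(-4533/10) = 0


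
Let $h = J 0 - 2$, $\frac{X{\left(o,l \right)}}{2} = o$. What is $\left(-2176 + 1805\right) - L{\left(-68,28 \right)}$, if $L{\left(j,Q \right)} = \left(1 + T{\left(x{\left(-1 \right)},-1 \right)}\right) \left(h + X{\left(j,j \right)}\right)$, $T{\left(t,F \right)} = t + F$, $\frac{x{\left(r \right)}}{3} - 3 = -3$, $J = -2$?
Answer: $-371$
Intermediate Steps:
$x{\left(r \right)} = 0$ ($x{\left(r \right)} = 9 + 3 \left(-3\right) = 9 - 9 = 0$)
$X{\left(o,l \right)} = 2 o$
$T{\left(t,F \right)} = F + t$
$h = -2$ ($h = \left(-2\right) 0 - 2 = 0 - 2 = -2$)
$L{\left(j,Q \right)} = 0$ ($L{\left(j,Q \right)} = \left(1 + \left(-1 + 0\right)\right) \left(-2 + 2 j\right) = \left(1 - 1\right) \left(-2 + 2 j\right) = 0 \left(-2 + 2 j\right) = 0$)
$\left(-2176 + 1805\right) - L{\left(-68,28 \right)} = \left(-2176 + 1805\right) - 0 = -371 + 0 = -371$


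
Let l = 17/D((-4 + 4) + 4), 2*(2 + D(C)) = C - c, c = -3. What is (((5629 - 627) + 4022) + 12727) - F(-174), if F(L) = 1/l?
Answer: 739531/34 ≈ 21751.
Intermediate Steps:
D(C) = -½ + C/2 (D(C) = -2 + (C - 1*(-3))/2 = -2 + (C + 3)/2 = -2 + (3 + C)/2 = -2 + (3/2 + C/2) = -½ + C/2)
l = 34/3 (l = 17/(-½ + ((-4 + 4) + 4)/2) = 17/(-½ + (0 + 4)/2) = 17/(-½ + (½)*4) = 17/(-½ + 2) = 17/(3/2) = 17*(⅔) = 34/3 ≈ 11.333)
F(L) = 3/34 (F(L) = 1/(34/3) = 3/34)
(((5629 - 627) + 4022) + 12727) - F(-174) = (((5629 - 627) + 4022) + 12727) - 1*3/34 = ((5002 + 4022) + 12727) - 3/34 = (9024 + 12727) - 3/34 = 21751 - 3/34 = 739531/34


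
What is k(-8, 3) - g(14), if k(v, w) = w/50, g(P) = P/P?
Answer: -47/50 ≈ -0.94000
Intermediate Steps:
g(P) = 1
k(v, w) = w/50 (k(v, w) = w*(1/50) = w/50)
k(-8, 3) - g(14) = (1/50)*3 - 1*1 = 3/50 - 1 = -47/50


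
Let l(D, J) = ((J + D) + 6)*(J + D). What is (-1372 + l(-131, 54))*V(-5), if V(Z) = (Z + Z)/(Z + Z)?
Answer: 4095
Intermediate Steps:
l(D, J) = (D + J)*(6 + D + J) (l(D, J) = ((D + J) + 6)*(D + J) = (6 + D + J)*(D + J) = (D + J)*(6 + D + J))
V(Z) = 1 (V(Z) = (2*Z)/((2*Z)) = (2*Z)*(1/(2*Z)) = 1)
(-1372 + l(-131, 54))*V(-5) = (-1372 + ((-131)**2 + 54**2 + 6*(-131) + 6*54 + 2*(-131)*54))*1 = (-1372 + (17161 + 2916 - 786 + 324 - 14148))*1 = (-1372 + 5467)*1 = 4095*1 = 4095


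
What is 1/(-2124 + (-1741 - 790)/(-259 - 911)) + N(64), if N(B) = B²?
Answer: 10168519534/2482549 ≈ 4096.0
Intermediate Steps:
1/(-2124 + (-1741 - 790)/(-259 - 911)) + N(64) = 1/(-2124 + (-1741 - 790)/(-259 - 911)) + 64² = 1/(-2124 - 2531/(-1170)) + 4096 = 1/(-2124 - 2531*(-1/1170)) + 4096 = 1/(-2124 + 2531/1170) + 4096 = 1/(-2482549/1170) + 4096 = -1170/2482549 + 4096 = 10168519534/2482549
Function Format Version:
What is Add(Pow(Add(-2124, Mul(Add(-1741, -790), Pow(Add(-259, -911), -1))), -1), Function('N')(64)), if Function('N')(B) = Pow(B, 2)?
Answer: Rational(10168519534, 2482549) ≈ 4096.0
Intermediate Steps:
Add(Pow(Add(-2124, Mul(Add(-1741, -790), Pow(Add(-259, -911), -1))), -1), Function('N')(64)) = Add(Pow(Add(-2124, Mul(Add(-1741, -790), Pow(Add(-259, -911), -1))), -1), Pow(64, 2)) = Add(Pow(Add(-2124, Mul(-2531, Pow(-1170, -1))), -1), 4096) = Add(Pow(Add(-2124, Mul(-2531, Rational(-1, 1170))), -1), 4096) = Add(Pow(Add(-2124, Rational(2531, 1170)), -1), 4096) = Add(Pow(Rational(-2482549, 1170), -1), 4096) = Add(Rational(-1170, 2482549), 4096) = Rational(10168519534, 2482549)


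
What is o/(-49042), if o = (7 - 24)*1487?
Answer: 25279/49042 ≈ 0.51546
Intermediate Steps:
o = -25279 (o = -17*1487 = -25279)
o/(-49042) = -25279/(-49042) = -25279*(-1/49042) = 25279/49042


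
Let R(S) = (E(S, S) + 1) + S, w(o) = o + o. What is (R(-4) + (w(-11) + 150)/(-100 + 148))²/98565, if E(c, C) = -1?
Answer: 16/887085 ≈ 1.8037e-5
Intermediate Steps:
w(o) = 2*o
R(S) = S (R(S) = (-1 + 1) + S = 0 + S = S)
(R(-4) + (w(-11) + 150)/(-100 + 148))²/98565 = (-4 + (2*(-11) + 150)/(-100 + 148))²/98565 = (-4 + (-22 + 150)/48)²*(1/98565) = (-4 + 128*(1/48))²*(1/98565) = (-4 + 8/3)²*(1/98565) = (-4/3)²*(1/98565) = (16/9)*(1/98565) = 16/887085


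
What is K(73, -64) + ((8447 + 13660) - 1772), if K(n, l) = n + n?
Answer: 20481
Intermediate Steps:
K(n, l) = 2*n
K(73, -64) + ((8447 + 13660) - 1772) = 2*73 + ((8447 + 13660) - 1772) = 146 + (22107 - 1772) = 146 + 20335 = 20481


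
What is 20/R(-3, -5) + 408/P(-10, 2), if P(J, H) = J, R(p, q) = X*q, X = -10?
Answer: -202/5 ≈ -40.400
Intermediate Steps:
R(p, q) = -10*q
20/R(-3, -5) + 408/P(-10, 2) = 20/((-10*(-5))) + 408/(-10) = 20/50 + 408*(-⅒) = 20*(1/50) - 204/5 = ⅖ - 204/5 = -202/5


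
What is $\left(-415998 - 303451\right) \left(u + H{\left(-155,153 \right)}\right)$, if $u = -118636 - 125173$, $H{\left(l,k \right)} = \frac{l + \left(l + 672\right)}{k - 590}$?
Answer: $\frac{76653618162855}{437} \approx 1.7541 \cdot 10^{11}$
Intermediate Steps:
$H{\left(l,k \right)} = \frac{672 + 2 l}{-590 + k}$ ($H{\left(l,k \right)} = \frac{l + \left(672 + l\right)}{-590 + k} = \frac{672 + 2 l}{-590 + k}$)
$u = -243809$ ($u = -118636 - 125173 = -243809$)
$\left(-415998 - 303451\right) \left(u + H{\left(-155,153 \right)}\right) = \left(-415998 - 303451\right) \left(-243809 + \frac{2 \left(336 - 155\right)}{-590 + 153}\right) = - 719449 \left(-243809 + 2 \frac{1}{-437} \cdot 181\right) = - 719449 \left(-243809 + 2 \left(- \frac{1}{437}\right) 181\right) = - 719449 \left(-243809 - \frac{362}{437}\right) = \left(-719449\right) \left(- \frac{106544895}{437}\right) = \frac{76653618162855}{437}$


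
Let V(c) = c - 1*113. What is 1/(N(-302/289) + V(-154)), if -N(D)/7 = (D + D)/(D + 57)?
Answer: -16171/4313429 ≈ -0.0037490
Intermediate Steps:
N(D) = -14*D/(57 + D) (N(D) = -7*(D + D)/(D + 57) = -7*2*D/(57 + D) = -14*D/(57 + D))
V(c) = -113 + c (V(c) = c - 113 = -113 + c)
1/(N(-302/289) + V(-154)) = 1/(-14*(-302/289)/(57 - 302/289) + (-113 - 154)) = 1/(-14*(-302*1/289)/(57 - 302*1/289) - 267) = 1/(-14*(-302/289)/(57 - 302/289) - 267) = 1/(-14*(-302/289)/16171/289 - 267) = 1/(-14*(-302/289)*289/16171 - 267) = 1/(4228/16171 - 267) = 1/(-4313429/16171) = -16171/4313429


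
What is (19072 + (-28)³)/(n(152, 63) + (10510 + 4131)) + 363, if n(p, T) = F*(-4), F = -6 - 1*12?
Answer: 5337939/14713 ≈ 362.80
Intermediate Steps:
F = -18 (F = -6 - 12 = -18)
n(p, T) = 72 (n(p, T) = -18*(-4) = 72)
(19072 + (-28)³)/(n(152, 63) + (10510 + 4131)) + 363 = (19072 + (-28)³)/(72 + (10510 + 4131)) + 363 = (19072 - 21952)/(72 + 14641) + 363 = -2880/14713 + 363 = 5337939/14713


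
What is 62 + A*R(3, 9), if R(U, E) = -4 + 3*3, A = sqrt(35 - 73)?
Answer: 62 + 5*I*sqrt(38) ≈ 62.0 + 30.822*I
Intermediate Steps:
A = I*sqrt(38) (A = sqrt(-38) = I*sqrt(38) ≈ 6.1644*I)
R(U, E) = 5 (R(U, E) = -4 + 9 = 5)
62 + A*R(3, 9) = 62 + (I*sqrt(38))*5 = 62 + 5*I*sqrt(38)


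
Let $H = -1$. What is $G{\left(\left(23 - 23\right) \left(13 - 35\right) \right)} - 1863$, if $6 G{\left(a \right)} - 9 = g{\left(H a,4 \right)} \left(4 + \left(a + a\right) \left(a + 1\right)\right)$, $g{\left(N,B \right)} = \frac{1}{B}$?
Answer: $- \frac{5584}{3} \approx -1861.3$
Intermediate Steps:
$G{\left(a \right)} = \frac{5}{3} + \frac{a \left(1 + a\right)}{12}$ ($G{\left(a \right)} = \frac{3}{2} + \frac{\frac{1}{4} \left(4 + \left(a + a\right) \left(a + 1\right)\right)}{6} = \frac{3}{2} + \frac{\frac{1}{4} \left(4 + 2 a \left(1 + a\right)\right)}{6} = \frac{3}{2} + \frac{1 + \frac{a \left(1 + a\right)}{2}}{6} = \frac{3}{2} + \left(\frac{1}{6} + \frac{a \left(1 + a\right)}{12}\right) = \frac{5}{3} + \frac{a \left(1 + a\right)}{12}$)
$G{\left(\left(23 - 23\right) \left(13 - 35\right) \right)} - 1863 = \left(\frac{5}{3} + \frac{\left(23 - 23\right) \left(13 - 35\right)}{12} + \frac{\left(\left(23 - 23\right) \left(13 - 35\right)\right)^{2}}{12}\right) - 1863 = \left(\frac{5}{3} + \frac{0 \left(-22\right)}{12} + \frac{\left(0 \left(-22\right)\right)^{2}}{12}\right) - 1863 = \left(\frac{5}{3} + \frac{1}{12} \cdot 0 + \frac{0^{2}}{12}\right) - 1863 = \left(\frac{5}{3} + 0 + \frac{1}{12} \cdot 0\right) - 1863 = \left(\frac{5}{3} + 0 + 0\right) - 1863 = \frac{5}{3} - 1863 = - \frac{5584}{3}$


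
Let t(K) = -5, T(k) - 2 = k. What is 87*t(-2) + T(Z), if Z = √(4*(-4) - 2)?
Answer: -433 + 3*I*√2 ≈ -433.0 + 4.2426*I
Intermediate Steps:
Z = 3*I*√2 (Z = √(-16 - 2) = √(-18) = 3*I*√2 ≈ 4.2426*I)
T(k) = 2 + k
87*t(-2) + T(Z) = 87*(-5) + (2 + 3*I*√2) = -435 + (2 + 3*I*√2) = -433 + 3*I*√2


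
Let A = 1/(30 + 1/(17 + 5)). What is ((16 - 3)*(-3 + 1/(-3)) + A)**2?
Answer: 7372626496/3932289 ≈ 1874.9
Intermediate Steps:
A = 22/661 (A = 1/(30 + 1/22) = 1/(661/22) = 22/661 ≈ 0.033283)
((16 - 3)*(-3 + 1/(-3)) + A)**2 = ((16 - 3)*(-3 + 1/(-3)) + 22/661)**2 = (13*(-3 - 1/3) + 22/661)**2 = (13*(-10/3) + 22/661)**2 = (-130/3 + 22/661)**2 = (-85864/1983)**2 = 7372626496/3932289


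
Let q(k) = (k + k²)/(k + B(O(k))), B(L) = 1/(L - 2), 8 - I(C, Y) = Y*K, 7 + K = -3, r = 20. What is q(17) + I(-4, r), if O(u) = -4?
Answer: 22844/101 ≈ 226.18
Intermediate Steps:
K = -10 (K = -7 - 3 = -10)
I(C, Y) = 8 + 10*Y (I(C, Y) = 8 - Y*(-10) = 8 - (-10)*Y = 8 + 10*Y)
B(L) = 1/(-2 + L)
q(k) = (k + k²)/(-⅙ + k) (q(k) = (k + k²)/(k + 1/(-2 - 4)) = (k + k²)/(k + 1/(-6)) = (k + k²)/(k - ⅙) = (k + k²)/(-⅙ + k))
q(17) + I(-4, r) = 6*17*(1 + 17)/(-1 + 6*17) + (8 + 10*20) = 6*17*18/(-1 + 102) + (8 + 200) = 6*17*18/101 + 208 = 6*17*(1/101)*18 + 208 = 1836/101 + 208 = 22844/101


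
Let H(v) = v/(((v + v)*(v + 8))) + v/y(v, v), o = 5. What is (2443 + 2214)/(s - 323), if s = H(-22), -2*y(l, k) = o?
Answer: -651980/43993 ≈ -14.820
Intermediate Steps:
y(l, k) = -5/2 (y(l, k) = -½*5 = -5/2)
H(v) = 1/(2*(8 + v)) - 2*v/5 (H(v) = v/(((v + v)*(v + 8))) + v/(-5/2) = v/(((2*v)*(8 + v))) + v*(-⅖) = v/((2*v*(8 + v))) - 2*v/5 = v*(1/(2*v*(8 + v))) - 2*v/5 = 1/(2*(8 + v)) - 2*v/5)
s = 1227/140 (s = (5 - 32*(-22) - 4*(-22)²)/(10*(8 - 22)) = (⅒)*(5 + 704 - 4*484)/(-14) = (⅒)*(-1/14)*(5 + 704 - 1936) = (⅒)*(-1/14)*(-1227) = 1227/140 ≈ 8.7643)
(2443 + 2214)/(s - 323) = (2443 + 2214)/(1227/140 - 323) = 4657/(-43993/140) = 4657*(-140/43993) = -651980/43993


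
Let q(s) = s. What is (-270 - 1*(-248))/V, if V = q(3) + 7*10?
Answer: -22/73 ≈ -0.30137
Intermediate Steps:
V = 73 (V = 3 + 7*10 = 3 + 70 = 73)
(-270 - 1*(-248))/V = (-270 - 1*(-248))/73 = (-270 + 248)*(1/73) = -22*1/73 = -22/73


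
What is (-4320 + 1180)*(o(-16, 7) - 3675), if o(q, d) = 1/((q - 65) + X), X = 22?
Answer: 680833640/59 ≈ 1.1540e+7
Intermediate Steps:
o(q, d) = 1/(-43 + q) (o(q, d) = 1/((q - 65) + 22) = 1/((-65 + q) + 22) = 1/(-43 + q))
(-4320 + 1180)*(o(-16, 7) - 3675) = (-4320 + 1180)*(1/(-43 - 16) - 3675) = -3140*(1/(-59) - 3675) = -3140*(-1/59 - 3675) = -3140*(-216826/59) = 680833640/59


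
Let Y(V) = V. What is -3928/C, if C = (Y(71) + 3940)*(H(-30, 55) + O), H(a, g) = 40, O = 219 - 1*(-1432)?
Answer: -3928/6782601 ≈ -0.00057913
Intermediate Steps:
O = 1651 (O = 219 + 1432 = 1651)
C = 6782601 (C = (71 + 3940)*(40 + 1651) = 4011*1691 = 6782601)
-3928/C = -3928/6782601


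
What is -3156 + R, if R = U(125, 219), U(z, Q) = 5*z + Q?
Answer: -2312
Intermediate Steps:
U(z, Q) = Q + 5*z
R = 844 (R = 219 + 5*125 = 219 + 625 = 844)
-3156 + R = -3156 + 844 = -2312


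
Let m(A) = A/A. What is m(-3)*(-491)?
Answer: -491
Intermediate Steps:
m(A) = 1
m(-3)*(-491) = 1*(-491) = -491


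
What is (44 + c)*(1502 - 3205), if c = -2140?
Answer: 3569488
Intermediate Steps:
(44 + c)*(1502 - 3205) = (44 - 2140)*(1502 - 3205) = -2096*(-1703) = 3569488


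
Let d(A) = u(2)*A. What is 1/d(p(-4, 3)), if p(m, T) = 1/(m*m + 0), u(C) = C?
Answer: 8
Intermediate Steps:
p(m, T) = m**(-2) (p(m, T) = 1/(m**2 + 0) = 1/(m**2) = m**(-2))
d(A) = 2*A
1/d(p(-4, 3)) = 1/(2/(-4)**2) = 1/(2*(1/16)) = 1/(1/8) = 8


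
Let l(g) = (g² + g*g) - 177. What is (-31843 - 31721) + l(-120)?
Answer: -34941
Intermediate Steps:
l(g) = -177 + 2*g² (l(g) = (g² + g²) - 177 = 2*g² - 177 = -177 + 2*g²)
(-31843 - 31721) + l(-120) = (-31843 - 31721) + (-177 + 2*(-120)²) = -63564 + (-177 + 2*14400) = -63564 + (-177 + 28800) = -63564 + 28623 = -34941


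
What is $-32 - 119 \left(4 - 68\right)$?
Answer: $7584$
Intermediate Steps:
$-32 - 119 \left(4 - 68\right) = -32 - -7616 = -32 + 7616 = 7584$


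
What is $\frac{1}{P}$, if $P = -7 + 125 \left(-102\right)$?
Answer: $- \frac{1}{12757} \approx -7.8388 \cdot 10^{-5}$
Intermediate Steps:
$P = -12757$ ($P = -7 - 12750 = -12757$)
$\frac{1}{P} = \frac{1}{-12757} = - \frac{1}{12757}$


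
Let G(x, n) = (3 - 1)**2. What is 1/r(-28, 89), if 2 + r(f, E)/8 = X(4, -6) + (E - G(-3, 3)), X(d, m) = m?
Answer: 1/616 ≈ 0.0016234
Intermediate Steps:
G(x, n) = 4 (G(x, n) = 2**2 = 4)
r(f, E) = -96 + 8*E (r(f, E) = -16 + 8*(-6 + (E - 1*4)) = -16 + 8*(-6 + (E - 4)) = -16 + 8*(-6 + (-4 + E)) = -16 + 8*(-10 + E) = -16 + (-80 + 8*E) = -96 + 8*E)
1/r(-28, 89) = 1/(-96 + 8*89) = 1/(-96 + 712) = 1/616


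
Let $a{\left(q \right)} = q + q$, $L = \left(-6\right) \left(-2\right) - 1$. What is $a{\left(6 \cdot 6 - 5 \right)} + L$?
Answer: $73$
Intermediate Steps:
$L = 11$ ($L = 12 - 1 = 11$)
$a{\left(q \right)} = 2 q$
$a{\left(6 \cdot 6 - 5 \right)} + L = 2 \left(6 \cdot 6 - 5\right) + 11 = 2 \left(36 - 5\right) + 11 = 2 \cdot 31 + 11 = 62 + 11 = 73$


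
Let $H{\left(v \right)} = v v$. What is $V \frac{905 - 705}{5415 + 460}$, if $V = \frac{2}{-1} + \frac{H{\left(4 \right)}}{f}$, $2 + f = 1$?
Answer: $- \frac{144}{235} \approx -0.61277$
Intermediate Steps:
$f = -1$ ($f = -2 + 1 = -1$)
$H{\left(v \right)} = v^{2}$
$V = -18$ ($V = \frac{2}{-1} + \frac{4^{2}}{-1} = 2 \left(-1\right) + 16 \left(-1\right) = -2 - 16 = -18$)
$V \frac{905 - 705}{5415 + 460} = - 18 \frac{905 - 705}{5415 + 460} = - 18 \cdot \frac{200}{5875} = - 18 \cdot 200 \cdot \frac{1}{5875} = \left(-18\right) \frac{8}{235} = - \frac{144}{235}$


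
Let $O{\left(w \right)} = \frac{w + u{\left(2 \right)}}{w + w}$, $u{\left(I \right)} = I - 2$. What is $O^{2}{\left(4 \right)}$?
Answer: $\frac{1}{4} \approx 0.25$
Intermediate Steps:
$u{\left(I \right)} = -2 + I$
$O{\left(w \right)} = \frac{1}{2}$ ($O{\left(w \right)} = \frac{w + \left(-2 + 2\right)}{w + w} = \frac{w + 0}{2 w} = w \frac{1}{2 w} = \frac{1}{2}$)
$O^{2}{\left(4 \right)} = \left(\frac{1}{2}\right)^{2} = \frac{1}{4}$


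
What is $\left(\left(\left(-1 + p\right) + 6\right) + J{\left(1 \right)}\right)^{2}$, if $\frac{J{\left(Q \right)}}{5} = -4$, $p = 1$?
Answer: $196$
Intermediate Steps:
$J{\left(Q \right)} = -20$ ($J{\left(Q \right)} = 5 \left(-4\right) = -20$)
$\left(\left(\left(-1 + p\right) + 6\right) + J{\left(1 \right)}\right)^{2} = \left(\left(\left(-1 + 1\right) + 6\right) - 20\right)^{2} = \left(\left(0 + 6\right) - 20\right)^{2} = \left(6 - 20\right)^{2} = \left(-14\right)^{2} = 196$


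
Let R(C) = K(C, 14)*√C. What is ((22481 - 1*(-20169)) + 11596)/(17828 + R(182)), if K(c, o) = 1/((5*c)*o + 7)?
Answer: 11224274545446228/3688868609597291 - 49390983*√182/3688868609597291 ≈ 3.0427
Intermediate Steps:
K(c, o) = 1/(7 + 5*c*o) (K(c, o) = 1/(5*c*o + 7) = 1/(7 + 5*c*o))
R(C) = √C/(7 + 70*C) (R(C) = √C/(7 + 5*C*14) = √C/(7 + 70*C))
((22481 - 1*(-20169)) + 11596)/(17828 + R(182)) = ((22481 - 1*(-20169)) + 11596)/(17828 + √182/(7*(1 + 10*182))) = ((22481 + 20169) + 11596)/(17828 + √182/(7*(1 + 1820))) = (42650 + 11596)/(17828 + (⅐)*√182/1821) = 54246/(17828 + (⅐)*√182*(1/1821)) = 54246/(17828 + √182/12747)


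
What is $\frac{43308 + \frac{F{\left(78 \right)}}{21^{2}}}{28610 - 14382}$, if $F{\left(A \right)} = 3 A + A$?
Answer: $\frac{1591595}{522879} \approx 3.0439$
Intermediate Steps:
$F{\left(A \right)} = 4 A$
$\frac{43308 + \frac{F{\left(78 \right)}}{21^{2}}}{28610 - 14382} = \frac{43308 + \frac{4 \cdot 78}{21^{2}}}{28610 - 14382} = \frac{43308 + \frac{312}{441}}{14228} = \left(43308 + 312 \cdot \frac{1}{441}\right) \frac{1}{14228} = \left(43308 + \frac{104}{147}\right) \frac{1}{14228} = \frac{6366380}{147} \cdot \frac{1}{14228} = \frac{1591595}{522879}$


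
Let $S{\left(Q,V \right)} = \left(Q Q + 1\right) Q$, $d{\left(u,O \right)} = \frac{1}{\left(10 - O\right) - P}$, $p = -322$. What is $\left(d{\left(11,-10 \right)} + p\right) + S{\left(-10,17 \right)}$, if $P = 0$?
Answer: $- \frac{26639}{20} \approx -1331.9$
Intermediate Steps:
$d{\left(u,O \right)} = \frac{1}{10 - O}$ ($d{\left(u,O \right)} = \frac{1}{\left(10 - O\right) - 0} = \frac{1}{\left(10 - O\right) + 0} = \frac{1}{10 - O}$)
$S{\left(Q,V \right)} = Q \left(1 + Q^{2}\right)$ ($S{\left(Q,V \right)} = \left(Q^{2} + 1\right) Q = \left(1 + Q^{2}\right) Q = Q \left(1 + Q^{2}\right)$)
$\left(d{\left(11,-10 \right)} + p\right) + S{\left(-10,17 \right)} = \left(- \frac{1}{-10 - 10} - 322\right) + \left(-10 + \left(-10\right)^{3}\right) = \left(- \frac{1}{-20} - 322\right) - 1010 = \left(\left(-1\right) \left(- \frac{1}{20}\right) - 322\right) - 1010 = \left(\frac{1}{20} - 322\right) - 1010 = - \frac{6439}{20} - 1010 = - \frac{26639}{20}$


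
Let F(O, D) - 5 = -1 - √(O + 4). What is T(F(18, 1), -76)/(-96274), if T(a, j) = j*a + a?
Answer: 150/48137 - 75*√22/96274 ≈ -0.00053785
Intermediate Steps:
F(O, D) = 4 - √(4 + O) (F(O, D) = 5 + (-1 - √(O + 4)) = 5 + (-1 - √(4 + O)) = 4 - √(4 + O))
T(a, j) = a + a*j (T(a, j) = a*j + a = a + a*j)
T(F(18, 1), -76)/(-96274) = ((4 - √(4 + 18))*(1 - 76))/(-96274) = ((4 - √22)*(-75))*(-1/96274) = (-300 + 75*√22)*(-1/96274) = 150/48137 - 75*√22/96274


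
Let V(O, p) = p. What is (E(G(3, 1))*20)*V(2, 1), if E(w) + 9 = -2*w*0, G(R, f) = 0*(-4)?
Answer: -180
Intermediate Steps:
G(R, f) = 0
E(w) = -9 (E(w) = -9 - 2*w*0 = -9 + 0 = -9)
(E(G(3, 1))*20)*V(2, 1) = -9*20*1 = -180*1 = -180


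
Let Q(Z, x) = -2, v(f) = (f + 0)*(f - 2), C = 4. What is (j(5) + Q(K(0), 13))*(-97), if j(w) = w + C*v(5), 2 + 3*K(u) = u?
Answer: -6111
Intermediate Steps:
K(u) = -2/3 + u/3
v(f) = f*(-2 + f)
j(w) = 60 + w (j(w) = w + 4*(5*(-2 + 5)) = w + 4*(5*3) = w + 4*15 = w + 60 = 60 + w)
(j(5) + Q(K(0), 13))*(-97) = ((60 + 5) - 2)*(-97) = (65 - 2)*(-97) = 63*(-97) = -6111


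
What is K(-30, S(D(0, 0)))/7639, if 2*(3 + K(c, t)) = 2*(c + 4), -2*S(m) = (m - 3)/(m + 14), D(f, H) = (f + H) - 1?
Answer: -29/7639 ≈ -0.0037963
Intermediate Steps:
D(f, H) = -1 + H + f (D(f, H) = (H + f) - 1 = -1 + H + f)
S(m) = -(-3 + m)/(2*(14 + m)) (S(m) = -(m - 3)/(2*(m + 14)) = -(-3 + m)/(2*(14 + m)))
K(c, t) = 1 + c (K(c, t) = -3 + (2*(c + 4))/2 = -3 + (2*(4 + c))/2 = -3 + (8 + 2*c)/2 = -3 + (4 + c) = 1 + c)
K(-30, S(D(0, 0)))/7639 = (1 - 30)/7639 = -29*1/7639 = -29/7639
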